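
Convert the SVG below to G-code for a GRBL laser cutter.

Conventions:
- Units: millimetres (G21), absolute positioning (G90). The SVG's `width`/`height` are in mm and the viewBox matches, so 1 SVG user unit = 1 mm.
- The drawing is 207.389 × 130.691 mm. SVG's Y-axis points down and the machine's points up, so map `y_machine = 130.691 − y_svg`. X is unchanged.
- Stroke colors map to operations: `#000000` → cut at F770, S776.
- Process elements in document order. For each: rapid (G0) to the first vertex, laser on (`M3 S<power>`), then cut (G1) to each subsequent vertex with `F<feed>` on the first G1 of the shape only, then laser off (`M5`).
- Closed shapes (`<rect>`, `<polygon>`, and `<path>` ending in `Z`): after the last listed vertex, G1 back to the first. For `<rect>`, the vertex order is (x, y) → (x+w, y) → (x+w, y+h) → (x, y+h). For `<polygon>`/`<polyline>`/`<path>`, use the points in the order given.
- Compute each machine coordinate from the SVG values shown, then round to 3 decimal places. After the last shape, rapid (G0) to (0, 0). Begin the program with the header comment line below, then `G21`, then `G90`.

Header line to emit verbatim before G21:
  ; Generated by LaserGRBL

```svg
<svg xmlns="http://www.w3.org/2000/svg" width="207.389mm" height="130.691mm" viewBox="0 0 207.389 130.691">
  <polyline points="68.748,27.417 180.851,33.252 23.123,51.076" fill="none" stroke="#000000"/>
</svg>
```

; Generated by LaserGRBL
G21
G90
G0 X68.748 Y103.274
M3 S776
G1 X180.851 Y97.439 F770
G1 X23.123 Y79.615
M5
G0 X0.000 Y0.000

1 u = 1 mm; y_m = 130.691 − y.

[1] `<polyline>` open polyline, #000000→cut S776 F770: (68.748,103.274) → (180.851,97.439) → (23.123,79.615)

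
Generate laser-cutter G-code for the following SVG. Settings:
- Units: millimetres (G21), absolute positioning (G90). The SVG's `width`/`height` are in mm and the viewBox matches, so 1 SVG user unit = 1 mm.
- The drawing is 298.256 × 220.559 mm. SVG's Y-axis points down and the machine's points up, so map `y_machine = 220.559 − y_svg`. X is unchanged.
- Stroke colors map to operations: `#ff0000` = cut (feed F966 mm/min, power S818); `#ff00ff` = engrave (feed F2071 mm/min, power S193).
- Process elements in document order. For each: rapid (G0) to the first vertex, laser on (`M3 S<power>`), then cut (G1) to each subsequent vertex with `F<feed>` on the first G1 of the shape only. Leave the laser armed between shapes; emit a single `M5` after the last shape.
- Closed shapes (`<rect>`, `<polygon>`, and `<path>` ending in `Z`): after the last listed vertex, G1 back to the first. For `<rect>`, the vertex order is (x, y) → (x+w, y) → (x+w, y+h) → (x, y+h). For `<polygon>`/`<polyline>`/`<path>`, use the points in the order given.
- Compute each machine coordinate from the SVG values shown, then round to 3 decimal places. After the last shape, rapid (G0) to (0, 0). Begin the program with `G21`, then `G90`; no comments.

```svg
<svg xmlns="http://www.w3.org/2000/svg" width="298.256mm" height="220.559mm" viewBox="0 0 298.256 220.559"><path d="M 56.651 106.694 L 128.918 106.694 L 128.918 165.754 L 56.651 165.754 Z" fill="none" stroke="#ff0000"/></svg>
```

Since the viewBox matches the mm dimensions, user units are millimetres directly. The only transform is the Y-flip y_m = 220.559 − y_svg.

Shape 1 is a rectangle drawn with `<path>`. Its stroke #ff0000 means cut at S818, F966. After flipping Y the toolpath is (56.651,113.865) → (128.918,113.865) → (128.918,54.805) → (56.651,54.805) → (56.651,113.865), returning to the start.

G21
G90
G0 X56.651 Y113.865
M3 S818
G1 X128.918 Y113.865 F966
G1 X128.918 Y54.805
G1 X56.651 Y54.805
G1 X56.651 Y113.865
M5
G0 X0.000 Y0.000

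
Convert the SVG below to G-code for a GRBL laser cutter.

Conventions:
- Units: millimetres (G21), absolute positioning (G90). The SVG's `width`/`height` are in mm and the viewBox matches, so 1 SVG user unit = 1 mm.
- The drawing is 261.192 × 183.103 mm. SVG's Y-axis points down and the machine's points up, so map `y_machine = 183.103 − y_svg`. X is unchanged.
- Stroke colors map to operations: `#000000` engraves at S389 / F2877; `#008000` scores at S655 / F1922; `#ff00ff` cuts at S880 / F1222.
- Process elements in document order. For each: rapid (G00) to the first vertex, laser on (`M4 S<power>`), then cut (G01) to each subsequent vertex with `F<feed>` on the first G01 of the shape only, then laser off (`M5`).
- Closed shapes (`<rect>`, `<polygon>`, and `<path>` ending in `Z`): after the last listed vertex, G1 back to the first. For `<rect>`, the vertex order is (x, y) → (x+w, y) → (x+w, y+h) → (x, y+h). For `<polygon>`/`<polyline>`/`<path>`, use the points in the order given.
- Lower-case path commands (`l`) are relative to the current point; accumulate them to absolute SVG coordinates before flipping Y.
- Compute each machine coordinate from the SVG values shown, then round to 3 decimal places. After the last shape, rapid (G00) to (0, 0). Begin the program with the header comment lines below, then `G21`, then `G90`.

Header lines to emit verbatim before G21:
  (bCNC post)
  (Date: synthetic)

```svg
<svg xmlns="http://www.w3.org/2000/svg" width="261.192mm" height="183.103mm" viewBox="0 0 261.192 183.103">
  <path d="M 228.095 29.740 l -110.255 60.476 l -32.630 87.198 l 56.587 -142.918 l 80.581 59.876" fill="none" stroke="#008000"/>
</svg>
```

(bCNC post)
(Date: synthetic)
G21
G90
G00 X228.095 Y153.363
M4 S655
G01 X117.840 Y92.887 F1922
G01 X85.210 Y5.689
G01 X141.797 Y148.607
G01 X222.378 Y88.731
M5
G00 X0.000 Y0.000

viewBox `0 0 261.192 183.103` with mm width/height → 1 unit = 1 mm. Flip: y_m = 183.103 − y_svg.

**Shape 1** — `<path>` open polyline, stroke `#008000` → score (S655, F1922). Machine vertices: (228.095,153.363) → (117.840,92.887) → (85.210,5.689) → (141.797,148.607) → (222.378,88.731). Open path.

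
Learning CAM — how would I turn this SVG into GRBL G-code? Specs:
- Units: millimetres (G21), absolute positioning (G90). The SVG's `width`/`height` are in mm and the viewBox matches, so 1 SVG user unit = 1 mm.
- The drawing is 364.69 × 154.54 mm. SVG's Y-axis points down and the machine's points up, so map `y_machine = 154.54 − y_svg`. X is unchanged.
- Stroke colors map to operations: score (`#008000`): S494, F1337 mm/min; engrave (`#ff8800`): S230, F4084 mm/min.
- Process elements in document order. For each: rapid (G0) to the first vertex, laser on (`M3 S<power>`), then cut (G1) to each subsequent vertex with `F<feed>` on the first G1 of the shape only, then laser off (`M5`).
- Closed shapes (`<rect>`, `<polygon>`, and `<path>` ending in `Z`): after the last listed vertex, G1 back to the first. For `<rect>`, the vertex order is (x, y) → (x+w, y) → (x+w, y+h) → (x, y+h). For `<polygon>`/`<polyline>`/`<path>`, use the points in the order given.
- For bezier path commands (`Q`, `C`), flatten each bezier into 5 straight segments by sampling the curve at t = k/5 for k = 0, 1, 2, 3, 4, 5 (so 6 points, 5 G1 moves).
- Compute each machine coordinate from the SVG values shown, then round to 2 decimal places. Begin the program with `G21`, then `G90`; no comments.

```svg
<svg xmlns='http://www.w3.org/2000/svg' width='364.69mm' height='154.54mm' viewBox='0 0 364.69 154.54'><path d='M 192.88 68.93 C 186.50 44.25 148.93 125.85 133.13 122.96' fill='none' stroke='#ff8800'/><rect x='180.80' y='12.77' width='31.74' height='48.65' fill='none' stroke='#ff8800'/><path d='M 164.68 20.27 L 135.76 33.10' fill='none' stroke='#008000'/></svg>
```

viewBox `0 0 364.69 154.54` with mm width/height → 1 unit = 1 mm. Flip: y_m = 154.54 − y_svg.

**Shape 1** — `<path>` cubic bezier, stroke `#ff8800` → engrave (S230, F4084). Control points (SVG): P0=(192.88,68.93), P1=(186.50,44.25), P2=(148.93,125.85), P3=(133.13,122.96); sampled at t=k/5. Machine vertices: (192.88,85.61) → (185.73,89.19) → (173.64,76.42) → (159.15,56.46) → (144.80,38.46) → (133.13,31.58). Open path.

**Shape 2** — `<rect>` rectangle, stroke `#ff8800` → engrave (S230, F4084). Machine vertices: (180.80,141.77) → (212.54,141.77) → (212.54,93.12) → (180.80,93.12) → (180.80,141.77). Closed: final G1 returns to the first vertex.

**Shape 3** — `<path>` line segment, stroke `#008000` → score (S494, F1337). Machine vertices: (164.68,134.27) → (135.76,121.44). Open path.

G21
G90
G0 X192.88 Y85.61
M3 S230
G1 X185.73 Y89.19 F4084
G1 X173.64 Y76.42
G1 X159.15 Y56.46
G1 X144.80 Y38.46
G1 X133.13 Y31.58
M5
G0 X180.80 Y141.77
M3 S230
G1 X212.54 Y141.77 F4084
G1 X212.54 Y93.12
G1 X180.80 Y93.12
G1 X180.80 Y141.77
M5
G0 X164.68 Y134.27
M3 S494
G1 X135.76 Y121.44 F1337
M5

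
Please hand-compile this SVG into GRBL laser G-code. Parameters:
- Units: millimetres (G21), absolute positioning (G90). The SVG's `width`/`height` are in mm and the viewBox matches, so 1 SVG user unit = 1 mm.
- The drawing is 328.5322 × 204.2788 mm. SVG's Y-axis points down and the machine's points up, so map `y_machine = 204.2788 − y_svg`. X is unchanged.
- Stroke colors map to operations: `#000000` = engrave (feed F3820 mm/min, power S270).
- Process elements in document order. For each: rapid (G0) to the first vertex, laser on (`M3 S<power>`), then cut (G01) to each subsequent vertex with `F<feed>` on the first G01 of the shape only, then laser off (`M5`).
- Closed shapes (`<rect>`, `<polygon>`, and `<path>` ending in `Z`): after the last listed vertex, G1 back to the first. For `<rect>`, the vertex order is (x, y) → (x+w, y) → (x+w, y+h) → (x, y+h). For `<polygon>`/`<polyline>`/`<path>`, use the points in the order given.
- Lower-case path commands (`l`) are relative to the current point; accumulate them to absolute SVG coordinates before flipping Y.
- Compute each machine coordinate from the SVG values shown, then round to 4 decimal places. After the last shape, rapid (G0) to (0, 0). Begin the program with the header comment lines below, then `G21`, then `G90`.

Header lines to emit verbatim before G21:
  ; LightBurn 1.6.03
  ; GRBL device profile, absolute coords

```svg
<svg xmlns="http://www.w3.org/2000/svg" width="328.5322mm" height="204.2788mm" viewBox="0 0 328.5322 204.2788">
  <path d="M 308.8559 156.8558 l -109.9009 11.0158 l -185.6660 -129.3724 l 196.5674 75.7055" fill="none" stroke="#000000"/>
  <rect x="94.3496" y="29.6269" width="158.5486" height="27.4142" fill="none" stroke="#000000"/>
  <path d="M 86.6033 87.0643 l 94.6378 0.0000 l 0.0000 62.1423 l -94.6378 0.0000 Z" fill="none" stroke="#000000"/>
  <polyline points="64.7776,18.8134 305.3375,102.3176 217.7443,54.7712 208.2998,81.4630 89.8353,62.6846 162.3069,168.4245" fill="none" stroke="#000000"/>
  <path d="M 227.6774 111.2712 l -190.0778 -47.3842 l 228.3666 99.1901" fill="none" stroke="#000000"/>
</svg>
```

; LightBurn 1.6.03
; GRBL device profile, absolute coords
G21
G90
G0 X308.8559 Y47.4230
M3 S270
G01 X198.9550 Y36.4072 F3820
G01 X13.2890 Y165.7796
G01 X209.8564 Y90.0741
M5
G0 X94.3496 Y174.6519
M3 S270
G01 X252.8982 Y174.6519 F3820
G01 X252.8982 Y147.2377
G01 X94.3496 Y147.2377
G01 X94.3496 Y174.6519
M5
G0 X86.6033 Y117.2145
M3 S270
G01 X181.2411 Y117.2145 F3820
G01 X181.2411 Y55.0722
G01 X86.6033 Y55.0722
G01 X86.6033 Y117.2145
M5
G0 X64.7776 Y185.4654
M3 S270
G01 X305.3375 Y101.9612 F3820
G01 X217.7443 Y149.5076
G01 X208.2998 Y122.8158
G01 X89.8353 Y141.5942
G01 X162.3069 Y35.8543
M5
G0 X227.6774 Y93.0076
M3 S270
G01 X37.5996 Y140.3918 F3820
G01 X265.9662 Y41.2017
M5
G0 X0.0000 Y0.0000

1 u = 1 mm; y_m = 204.2788 − y.

[1] `<path>` open polyline, #000000→engrave S270 F3820: (308.8559,47.4230) → (198.9550,36.4072) → (13.2890,165.7796) → (209.8564,90.0741)

[2] `<rect>` rectangle, #000000→engrave S270 F3820: (94.3496,174.6519) → (252.8982,174.6519) → (252.8982,147.2377) → (94.3496,147.2377) → (94.3496,174.6519) (closed)

[3] `<path>` rectangle, #000000→engrave S270 F3820: (86.6033,117.2145) → (181.2411,117.2145) → (181.2411,55.0722) → (86.6033,55.0722) → (86.6033,117.2145) (closed)

[4] `<polyline>` open polyline, #000000→engrave S270 F3820: (64.7776,185.4654) → (305.3375,101.9612) → (217.7443,149.5076) → (208.2998,122.8158) → (89.8353,141.5942) → (162.3069,35.8543)

[5] `<path>` open polyline, #000000→engrave S270 F3820: (227.6774,93.0076) → (37.5996,140.3918) → (265.9662,41.2017)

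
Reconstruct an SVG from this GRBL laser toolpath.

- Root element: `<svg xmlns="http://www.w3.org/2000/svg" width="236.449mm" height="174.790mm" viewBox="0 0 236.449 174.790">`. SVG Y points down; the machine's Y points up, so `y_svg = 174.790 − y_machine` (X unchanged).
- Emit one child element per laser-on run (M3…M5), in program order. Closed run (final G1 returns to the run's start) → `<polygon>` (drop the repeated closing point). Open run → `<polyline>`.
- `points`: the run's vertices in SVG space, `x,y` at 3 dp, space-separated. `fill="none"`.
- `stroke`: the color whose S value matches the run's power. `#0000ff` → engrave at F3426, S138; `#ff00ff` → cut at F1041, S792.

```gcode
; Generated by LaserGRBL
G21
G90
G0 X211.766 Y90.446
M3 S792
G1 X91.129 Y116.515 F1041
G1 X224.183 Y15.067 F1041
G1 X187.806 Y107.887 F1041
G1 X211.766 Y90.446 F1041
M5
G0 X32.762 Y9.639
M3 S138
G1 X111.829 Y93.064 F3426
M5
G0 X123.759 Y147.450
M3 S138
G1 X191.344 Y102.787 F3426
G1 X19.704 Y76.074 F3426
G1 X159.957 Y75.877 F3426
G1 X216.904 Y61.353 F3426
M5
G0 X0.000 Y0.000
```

<svg xmlns="http://www.w3.org/2000/svg" width="236.449mm" height="174.790mm" viewBox="0 0 236.449 174.790">
  <polygon points="211.766,84.344 91.129,58.275 224.183,159.723 187.806,66.903" fill="none" stroke="#ff00ff"/>
  <polyline points="32.762,165.151 111.829,81.726" fill="none" stroke="#0000ff"/>
  <polyline points="123.759,27.340 191.344,72.003 19.704,98.716 159.957,98.913 216.904,113.437" fill="none" stroke="#0000ff"/>
</svg>

y_svg = 174.790 − y_m.

[1] S792→`#ff00ff` (cut); closed run; points: 211.766,84.344 91.129,58.275 224.183,159.723 187.806,66.903

[2] S138→`#0000ff` (engrave); open run; points: 32.762,165.151 111.829,81.726

[3] S138→`#0000ff` (engrave); open run; points: 123.759,27.340 191.344,72.003 19.704,98.716 159.957,98.913 216.904,113.437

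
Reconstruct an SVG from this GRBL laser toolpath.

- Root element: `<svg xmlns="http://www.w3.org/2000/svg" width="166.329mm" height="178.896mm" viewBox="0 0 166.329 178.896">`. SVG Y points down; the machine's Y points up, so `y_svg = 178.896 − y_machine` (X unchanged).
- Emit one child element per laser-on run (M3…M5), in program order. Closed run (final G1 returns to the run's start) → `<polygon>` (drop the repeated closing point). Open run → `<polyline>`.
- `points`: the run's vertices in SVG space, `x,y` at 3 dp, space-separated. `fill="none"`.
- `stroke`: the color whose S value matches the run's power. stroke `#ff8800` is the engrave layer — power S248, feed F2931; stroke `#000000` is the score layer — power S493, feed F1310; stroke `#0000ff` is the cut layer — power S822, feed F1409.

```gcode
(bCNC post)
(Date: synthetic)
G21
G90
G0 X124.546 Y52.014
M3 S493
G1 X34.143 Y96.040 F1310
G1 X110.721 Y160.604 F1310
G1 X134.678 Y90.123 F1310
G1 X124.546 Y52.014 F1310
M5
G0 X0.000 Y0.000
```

y_svg = 178.896 − y_m. Every run uses S493, so all elements get stroke `#000000` (score).

[1] closed run; points: 124.546,126.882 34.143,82.856 110.721,18.292 134.678,88.773

<svg xmlns="http://www.w3.org/2000/svg" width="166.329mm" height="178.896mm" viewBox="0 0 166.329 178.896">
  <polygon points="124.546,126.882 34.143,82.856 110.721,18.292 134.678,88.773" fill="none" stroke="#000000"/>
</svg>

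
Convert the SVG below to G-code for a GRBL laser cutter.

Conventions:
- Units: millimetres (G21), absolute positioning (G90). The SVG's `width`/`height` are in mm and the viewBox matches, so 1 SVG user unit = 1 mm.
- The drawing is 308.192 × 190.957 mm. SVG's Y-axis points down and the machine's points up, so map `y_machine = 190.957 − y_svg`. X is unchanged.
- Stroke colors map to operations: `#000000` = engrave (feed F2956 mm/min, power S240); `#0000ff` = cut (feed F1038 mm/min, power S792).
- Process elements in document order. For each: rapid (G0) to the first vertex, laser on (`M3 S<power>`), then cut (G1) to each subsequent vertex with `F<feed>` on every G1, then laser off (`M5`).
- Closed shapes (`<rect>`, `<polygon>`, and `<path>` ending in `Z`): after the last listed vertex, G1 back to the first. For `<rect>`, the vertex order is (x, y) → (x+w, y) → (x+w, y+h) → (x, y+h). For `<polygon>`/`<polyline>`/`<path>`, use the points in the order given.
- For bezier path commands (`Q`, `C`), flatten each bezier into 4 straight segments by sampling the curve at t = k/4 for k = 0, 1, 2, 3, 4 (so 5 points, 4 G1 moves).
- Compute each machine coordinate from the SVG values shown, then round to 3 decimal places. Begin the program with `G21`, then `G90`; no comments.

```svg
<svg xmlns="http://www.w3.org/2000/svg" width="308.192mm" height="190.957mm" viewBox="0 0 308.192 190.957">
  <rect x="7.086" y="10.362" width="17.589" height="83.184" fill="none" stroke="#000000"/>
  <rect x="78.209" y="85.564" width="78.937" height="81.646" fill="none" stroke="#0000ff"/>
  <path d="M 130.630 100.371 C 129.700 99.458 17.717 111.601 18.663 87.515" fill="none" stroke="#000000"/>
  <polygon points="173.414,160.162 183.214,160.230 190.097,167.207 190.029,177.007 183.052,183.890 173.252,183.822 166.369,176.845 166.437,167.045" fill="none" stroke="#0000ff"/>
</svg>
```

Since the viewBox matches the mm dimensions, user units are millimetres directly. The only transform is the Y-flip y_m = 190.957 − y_svg.

Shape 1 is a rectangle drawn with `<rect>`. Its stroke #000000 means engrave at S240, F2956. After flipping Y the toolpath is (7.086,180.595) → (24.675,180.595) → (24.675,97.411) → (7.086,97.411) → (7.086,180.595), returning to the start.

Shape 2 is a rectangle drawn with `<rect>`. Its stroke #0000ff means cut at S792, F1038. After flipping Y the toolpath is (78.209,105.393) → (157.146,105.393) → (157.146,23.747) → (78.209,23.747) → (78.209,105.393), returning to the start.

Shape 3 is a cubic bezier drawn with `<path>`. Its stroke #000000 means engrave at S240, F2956. After flipping Y the toolpath is (130.630,90.586) → (112.610,89.593) → (73.943,88.324) → (35.628,91.400) → (18.663,103.442).

Shape 4 is a regular polygon drawn with `<polygon>`. Its stroke #0000ff means cut at S792, F1038. After flipping Y the toolpath is (173.414,30.795) → (183.214,30.727) → (190.097,23.750) → (190.029,13.950) → (183.052,7.067) → (173.252,7.135) → (166.369,14.112) → (166.437,23.912) → (173.414,30.795), returning to the start.

G21
G90
G0 X7.086 Y180.595
M3 S240
G1 X24.675 Y180.595 F2956
G1 X24.675 Y97.411 F2956
G1 X7.086 Y97.411 F2956
G1 X7.086 Y180.595 F2956
M5
G0 X78.209 Y105.393
M3 S792
G1 X157.146 Y105.393 F1038
G1 X157.146 Y23.747 F1038
G1 X78.209 Y23.747 F1038
G1 X78.209 Y105.393 F1038
M5
G0 X130.630 Y90.586
M3 S240
G1 X112.610 Y89.593 F2956
G1 X73.943 Y88.324 F2956
G1 X35.628 Y91.400 F2956
G1 X18.663 Y103.442 F2956
M5
G0 X173.414 Y30.795
M3 S792
G1 X183.214 Y30.727 F1038
G1 X190.097 Y23.750 F1038
G1 X190.029 Y13.950 F1038
G1 X183.052 Y7.067 F1038
G1 X173.252 Y7.135 F1038
G1 X166.369 Y14.112 F1038
G1 X166.437 Y23.912 F1038
G1 X173.414 Y30.795 F1038
M5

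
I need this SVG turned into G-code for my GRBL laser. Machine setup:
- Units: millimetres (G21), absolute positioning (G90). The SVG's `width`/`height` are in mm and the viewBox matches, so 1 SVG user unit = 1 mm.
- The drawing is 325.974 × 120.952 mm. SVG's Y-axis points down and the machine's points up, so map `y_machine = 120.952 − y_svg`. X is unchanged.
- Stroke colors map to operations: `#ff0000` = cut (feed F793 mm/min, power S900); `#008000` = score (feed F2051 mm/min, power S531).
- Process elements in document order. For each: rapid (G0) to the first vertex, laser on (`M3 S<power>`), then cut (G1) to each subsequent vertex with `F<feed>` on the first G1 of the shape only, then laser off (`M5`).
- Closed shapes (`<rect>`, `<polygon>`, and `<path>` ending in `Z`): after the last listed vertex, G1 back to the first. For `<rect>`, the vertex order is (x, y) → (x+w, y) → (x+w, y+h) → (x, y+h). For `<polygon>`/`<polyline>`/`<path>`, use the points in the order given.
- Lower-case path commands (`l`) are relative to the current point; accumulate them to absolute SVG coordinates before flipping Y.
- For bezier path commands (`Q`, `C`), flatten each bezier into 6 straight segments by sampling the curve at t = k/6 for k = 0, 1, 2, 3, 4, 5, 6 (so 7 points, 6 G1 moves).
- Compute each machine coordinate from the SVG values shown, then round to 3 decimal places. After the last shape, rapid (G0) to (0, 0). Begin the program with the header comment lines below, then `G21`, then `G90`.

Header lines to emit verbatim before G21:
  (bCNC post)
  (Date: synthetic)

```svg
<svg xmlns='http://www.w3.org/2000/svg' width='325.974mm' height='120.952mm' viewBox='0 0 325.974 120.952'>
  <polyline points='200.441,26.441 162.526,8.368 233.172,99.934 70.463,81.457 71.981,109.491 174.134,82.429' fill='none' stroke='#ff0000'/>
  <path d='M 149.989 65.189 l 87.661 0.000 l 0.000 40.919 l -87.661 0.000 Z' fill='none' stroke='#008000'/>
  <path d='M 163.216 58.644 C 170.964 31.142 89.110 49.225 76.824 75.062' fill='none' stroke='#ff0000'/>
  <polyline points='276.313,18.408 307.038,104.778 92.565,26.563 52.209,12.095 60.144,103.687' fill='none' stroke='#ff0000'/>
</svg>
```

(bCNC post)
(Date: synthetic)
G21
G90
G0 X200.441 Y94.511
M3 S900
G1 X162.526 Y112.584 F793
G1 X233.172 Y21.018
G1 X70.463 Y39.495
G1 X71.981 Y11.461
G1 X174.134 Y38.523
M5
G0 X149.989 Y55.763
M3 S531
G1 X237.650 Y55.763 F2051
G1 X237.650 Y14.844
G1 X149.989 Y14.844
G1 X149.989 Y55.763
M5
G0 X163.216 Y62.308
M3 S900
G1 X160.360 Y72.435 F793
G1 X146.992 Y76.016
G1 X127.533 Y74.101
G1 X106.404 Y67.741
G1 X88.027 Y57.987
G1 X76.824 Y45.890
M5
G0 X276.313 Y102.544
M3 S900
G1 X307.038 Y16.174 F793
G1 X92.565 Y94.389
G1 X52.209 Y108.857
G1 X60.144 Y17.265
M5
G0 X0.000 Y0.000

1 u = 1 mm; y_m = 120.952 − y.

[1] `<polyline>` open polyline, #ff0000→cut S900 F793: (200.441,94.511) → (162.526,112.584) → (233.172,21.018) → (70.463,39.495) → (71.981,11.461) → (174.134,38.523)

[2] `<path>` rectangle, #008000→score S531 F2051: (149.989,55.763) → (237.650,55.763) → (237.650,14.844) → (149.989,14.844) → (149.989,55.763) (closed)

[3] `<path>` cubic bezier, #ff0000→cut S900 F793: (163.216,62.308) → (160.360,72.435) → (146.992,76.016) → (127.533,74.101) → (106.404,67.741) → (88.027,57.987) → (76.824,45.890)

[4] `<polyline>` open polyline, #ff0000→cut S900 F793: (276.313,102.544) → (307.038,16.174) → (92.565,94.389) → (52.209,108.857) → (60.144,17.265)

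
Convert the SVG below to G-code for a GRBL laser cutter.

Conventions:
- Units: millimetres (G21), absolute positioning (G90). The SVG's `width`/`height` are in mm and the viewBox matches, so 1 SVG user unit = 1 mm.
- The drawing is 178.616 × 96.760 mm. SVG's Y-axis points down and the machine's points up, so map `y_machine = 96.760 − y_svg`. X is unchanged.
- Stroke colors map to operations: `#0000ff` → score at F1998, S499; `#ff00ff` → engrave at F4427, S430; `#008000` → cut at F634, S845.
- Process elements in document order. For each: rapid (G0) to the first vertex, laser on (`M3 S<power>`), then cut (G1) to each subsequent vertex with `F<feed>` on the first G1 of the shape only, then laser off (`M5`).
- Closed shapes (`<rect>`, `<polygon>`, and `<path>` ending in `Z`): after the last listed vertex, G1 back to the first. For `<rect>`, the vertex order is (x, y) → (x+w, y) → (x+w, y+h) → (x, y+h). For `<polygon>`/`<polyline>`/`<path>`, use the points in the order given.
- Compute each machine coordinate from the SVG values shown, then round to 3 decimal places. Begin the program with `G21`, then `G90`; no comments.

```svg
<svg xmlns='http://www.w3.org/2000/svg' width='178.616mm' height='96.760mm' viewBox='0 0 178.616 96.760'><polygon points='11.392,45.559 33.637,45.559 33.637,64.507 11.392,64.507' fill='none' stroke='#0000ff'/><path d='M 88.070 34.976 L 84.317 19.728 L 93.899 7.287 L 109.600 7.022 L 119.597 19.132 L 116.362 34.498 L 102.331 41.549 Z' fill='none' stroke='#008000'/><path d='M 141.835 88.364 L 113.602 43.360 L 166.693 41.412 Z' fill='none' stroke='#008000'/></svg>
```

G21
G90
G0 X11.392 Y51.201
M3 S499
G1 X33.637 Y51.201 F1998
G1 X33.637 Y32.253
G1 X11.392 Y32.253
G1 X11.392 Y51.201
M5
G0 X88.070 Y61.784
M3 S845
G1 X84.317 Y77.032 F634
G1 X93.899 Y89.473
G1 X109.600 Y89.738
G1 X119.597 Y77.628
G1 X116.362 Y62.262
G1 X102.331 Y55.211
G1 X88.070 Y61.784
M5
G0 X141.835 Y8.396
M3 S845
G1 X113.602 Y53.400 F634
G1 X166.693 Y55.348
G1 X141.835 Y8.396
M5

Since the viewBox matches the mm dimensions, user units are millimetres directly. The only transform is the Y-flip y_m = 96.760 − y_svg.

Shape 1 is a rectangle drawn with `<polygon>`. Its stroke #0000ff means score at S499, F1998. After flipping Y the toolpath is (11.392,51.201) → (33.637,51.201) → (33.637,32.253) → (11.392,32.253) → (11.392,51.201), returning to the start.

Shape 2 is a regular polygon drawn with `<path>`. Its stroke #008000 means cut at S845, F634. After flipping Y the toolpath is (88.070,61.784) → (84.317,77.032) → (93.899,89.473) → (109.600,89.738) → (119.597,77.628) → (116.362,62.262) → (102.331,55.211) → (88.070,61.784), returning to the start.

Shape 3 is a regular polygon drawn with `<path>`. Its stroke #008000 means cut at S845, F634. After flipping Y the toolpath is (141.835,8.396) → (113.602,53.400) → (166.693,55.348) → (141.835,8.396), returning to the start.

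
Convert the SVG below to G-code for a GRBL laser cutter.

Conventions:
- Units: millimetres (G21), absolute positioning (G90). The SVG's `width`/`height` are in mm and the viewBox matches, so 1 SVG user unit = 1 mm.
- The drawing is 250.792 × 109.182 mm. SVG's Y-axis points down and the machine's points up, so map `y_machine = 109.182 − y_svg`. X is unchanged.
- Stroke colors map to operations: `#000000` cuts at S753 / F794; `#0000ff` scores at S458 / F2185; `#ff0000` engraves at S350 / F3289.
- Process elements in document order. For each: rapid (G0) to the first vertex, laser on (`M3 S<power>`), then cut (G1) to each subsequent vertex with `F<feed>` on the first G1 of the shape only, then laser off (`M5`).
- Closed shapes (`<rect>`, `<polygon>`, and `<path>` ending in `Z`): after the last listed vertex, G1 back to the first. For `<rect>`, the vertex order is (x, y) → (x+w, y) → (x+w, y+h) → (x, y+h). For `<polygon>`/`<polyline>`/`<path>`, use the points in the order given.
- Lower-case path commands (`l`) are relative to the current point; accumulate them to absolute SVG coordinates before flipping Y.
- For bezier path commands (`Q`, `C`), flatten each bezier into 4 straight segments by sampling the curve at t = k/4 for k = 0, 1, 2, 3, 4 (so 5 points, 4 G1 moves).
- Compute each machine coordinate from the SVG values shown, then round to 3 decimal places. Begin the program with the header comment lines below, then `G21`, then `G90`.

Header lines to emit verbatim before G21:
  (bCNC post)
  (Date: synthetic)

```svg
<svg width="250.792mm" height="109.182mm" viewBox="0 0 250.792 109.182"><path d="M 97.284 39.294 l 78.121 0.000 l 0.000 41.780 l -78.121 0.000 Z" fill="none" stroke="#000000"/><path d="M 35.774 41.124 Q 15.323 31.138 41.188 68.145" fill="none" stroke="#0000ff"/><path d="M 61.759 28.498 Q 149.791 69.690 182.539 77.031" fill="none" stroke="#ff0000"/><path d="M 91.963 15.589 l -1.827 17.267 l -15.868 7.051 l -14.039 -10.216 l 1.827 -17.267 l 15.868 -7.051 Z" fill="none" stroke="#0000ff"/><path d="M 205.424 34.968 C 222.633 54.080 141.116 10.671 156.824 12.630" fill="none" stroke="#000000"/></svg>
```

viewBox `0 0 250.792 109.182` with mm width/height → 1 unit = 1 mm. Flip: y_m = 109.182 − y_svg.

**Shape 1** — `<path>` rectangle, stroke `#000000` → cut (S753, F794). Machine vertices: (97.284,69.888) → (175.405,69.888) → (175.405,28.108) → (97.284,28.108) → (97.284,69.888). Closed: final G1 returns to the first vertex.

**Shape 2** — `<path>` quadratic bezier, stroke `#0000ff` → score (S458, F2185). Control points (SVG): P0=(35.774,41.124), P1=(15.323,31.138), P2=(41.188,68.145); sampled at t=k/4. Machine vertices: (35.774,68.058) → (28.443,70.114) → (26.902,66.296) → (31.150,56.603) → (41.188,41.037). Open path.

**Shape 3** — `<path>` quadratic bezier, stroke `#ff0000` → engrave (S350, F3289). Control points (SVG): P0=(61.759,28.498), P1=(149.791,69.690), P2=(182.539,77.031); sampled at t=k/4. Machine vertices: (61.759,80.684) → (102.320,62.204) → (135.970,47.955) → (162.710,37.937) → (182.539,32.151). Open path.

**Shape 4** — `<path>` regular polygon, stroke `#0000ff` → score (S458, F2185). Machine vertices: (91.963,93.593) → (90.136,76.326) → (74.268,69.275) → (60.229,79.491) → (62.056,96.758) → (77.924,103.809) → (91.963,93.593). Closed: final G1 returns to the first vertex.

**Shape 5** — `<path>` cubic bezier, stroke `#000000` → cut (S753, F794). Control points (SVG): P0=(205.424,34.968), P1=(222.633,54.080), P2=(141.116,10.671), P3=(156.824,12.630); sampled at t=k/4. Machine vertices: (205.424,74.214) → (202.881,69.917) → (181.687,78.951) → (160.211,91.201) → (156.824,96.552). Open path.

(bCNC post)
(Date: synthetic)
G21
G90
G0 X97.284 Y69.888
M3 S753
G1 X175.405 Y69.888 F794
G1 X175.405 Y28.108
G1 X97.284 Y28.108
G1 X97.284 Y69.888
M5
G0 X35.774 Y68.058
M3 S458
G1 X28.443 Y70.114 F2185
G1 X26.902 Y66.296
G1 X31.150 Y56.603
G1 X41.188 Y41.037
M5
G0 X61.759 Y80.684
M3 S350
G1 X102.320 Y62.204 F3289
G1 X135.970 Y47.955
G1 X162.710 Y37.937
G1 X182.539 Y32.151
M5
G0 X91.963 Y93.593
M3 S458
G1 X90.136 Y76.326 F2185
G1 X74.268 Y69.275
G1 X60.229 Y79.491
G1 X62.056 Y96.758
G1 X77.924 Y103.809
G1 X91.963 Y93.593
M5
G0 X205.424 Y74.214
M3 S753
G1 X202.881 Y69.917 F794
G1 X181.687 Y78.951
G1 X160.211 Y91.201
G1 X156.824 Y96.552
M5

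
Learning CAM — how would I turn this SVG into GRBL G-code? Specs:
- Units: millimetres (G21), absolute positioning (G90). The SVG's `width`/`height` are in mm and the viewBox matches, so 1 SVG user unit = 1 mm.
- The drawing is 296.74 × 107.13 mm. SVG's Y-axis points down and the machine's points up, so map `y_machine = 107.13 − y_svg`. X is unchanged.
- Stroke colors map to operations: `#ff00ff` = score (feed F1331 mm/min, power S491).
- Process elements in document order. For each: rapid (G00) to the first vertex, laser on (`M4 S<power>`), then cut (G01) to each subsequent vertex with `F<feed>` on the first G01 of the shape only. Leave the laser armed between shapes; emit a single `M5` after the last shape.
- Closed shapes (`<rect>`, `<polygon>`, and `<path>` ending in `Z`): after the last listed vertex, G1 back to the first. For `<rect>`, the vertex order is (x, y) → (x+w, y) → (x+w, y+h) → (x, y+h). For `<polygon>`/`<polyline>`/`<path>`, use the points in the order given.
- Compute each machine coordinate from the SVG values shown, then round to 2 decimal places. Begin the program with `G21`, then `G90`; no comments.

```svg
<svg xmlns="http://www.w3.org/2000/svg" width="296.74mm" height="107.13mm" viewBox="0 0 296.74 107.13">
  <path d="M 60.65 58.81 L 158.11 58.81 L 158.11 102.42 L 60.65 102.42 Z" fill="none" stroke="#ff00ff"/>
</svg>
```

G21
G90
G00 X60.65 Y48.32
M4 S491
G01 X158.11 Y48.32 F1331
G01 X158.11 Y4.71
G01 X60.65 Y4.71
G01 X60.65 Y48.32
M5

1 u = 1 mm; y_m = 107.13 − y.

[1] `<path>` rectangle, #ff00ff→score S491 F1331: (60.65,48.32) → (158.11,48.32) → (158.11,4.71) → (60.65,4.71) → (60.65,48.32) (closed)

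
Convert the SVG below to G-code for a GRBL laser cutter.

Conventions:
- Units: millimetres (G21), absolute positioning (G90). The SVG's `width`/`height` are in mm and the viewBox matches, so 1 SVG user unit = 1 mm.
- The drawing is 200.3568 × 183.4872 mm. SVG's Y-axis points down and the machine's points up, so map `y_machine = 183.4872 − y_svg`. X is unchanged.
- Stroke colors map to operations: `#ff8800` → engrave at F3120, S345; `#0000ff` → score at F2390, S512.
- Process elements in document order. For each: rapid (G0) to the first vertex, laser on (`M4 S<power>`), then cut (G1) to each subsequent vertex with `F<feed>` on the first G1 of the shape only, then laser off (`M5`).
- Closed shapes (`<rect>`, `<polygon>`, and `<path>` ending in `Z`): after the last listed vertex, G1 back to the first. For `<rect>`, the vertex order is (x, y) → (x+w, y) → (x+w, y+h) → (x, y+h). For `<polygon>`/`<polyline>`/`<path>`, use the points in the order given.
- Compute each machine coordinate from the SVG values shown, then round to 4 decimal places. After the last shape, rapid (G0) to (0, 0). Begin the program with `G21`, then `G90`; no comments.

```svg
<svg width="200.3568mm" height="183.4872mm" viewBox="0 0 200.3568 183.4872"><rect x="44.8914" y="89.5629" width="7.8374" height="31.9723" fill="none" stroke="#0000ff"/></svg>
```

1 u = 1 mm; y_m = 183.4872 − y.

[1] `<rect>` rectangle, #0000ff→score S512 F2390: (44.8914,93.9243) → (52.7288,93.9243) → (52.7288,61.9520) → (44.8914,61.9520) → (44.8914,93.9243) (closed)

G21
G90
G0 X44.8914 Y93.9243
M4 S512
G1 X52.7288 Y93.9243 F2390
G1 X52.7288 Y61.9520
G1 X44.8914 Y61.9520
G1 X44.8914 Y93.9243
M5
G0 X0.0000 Y0.0000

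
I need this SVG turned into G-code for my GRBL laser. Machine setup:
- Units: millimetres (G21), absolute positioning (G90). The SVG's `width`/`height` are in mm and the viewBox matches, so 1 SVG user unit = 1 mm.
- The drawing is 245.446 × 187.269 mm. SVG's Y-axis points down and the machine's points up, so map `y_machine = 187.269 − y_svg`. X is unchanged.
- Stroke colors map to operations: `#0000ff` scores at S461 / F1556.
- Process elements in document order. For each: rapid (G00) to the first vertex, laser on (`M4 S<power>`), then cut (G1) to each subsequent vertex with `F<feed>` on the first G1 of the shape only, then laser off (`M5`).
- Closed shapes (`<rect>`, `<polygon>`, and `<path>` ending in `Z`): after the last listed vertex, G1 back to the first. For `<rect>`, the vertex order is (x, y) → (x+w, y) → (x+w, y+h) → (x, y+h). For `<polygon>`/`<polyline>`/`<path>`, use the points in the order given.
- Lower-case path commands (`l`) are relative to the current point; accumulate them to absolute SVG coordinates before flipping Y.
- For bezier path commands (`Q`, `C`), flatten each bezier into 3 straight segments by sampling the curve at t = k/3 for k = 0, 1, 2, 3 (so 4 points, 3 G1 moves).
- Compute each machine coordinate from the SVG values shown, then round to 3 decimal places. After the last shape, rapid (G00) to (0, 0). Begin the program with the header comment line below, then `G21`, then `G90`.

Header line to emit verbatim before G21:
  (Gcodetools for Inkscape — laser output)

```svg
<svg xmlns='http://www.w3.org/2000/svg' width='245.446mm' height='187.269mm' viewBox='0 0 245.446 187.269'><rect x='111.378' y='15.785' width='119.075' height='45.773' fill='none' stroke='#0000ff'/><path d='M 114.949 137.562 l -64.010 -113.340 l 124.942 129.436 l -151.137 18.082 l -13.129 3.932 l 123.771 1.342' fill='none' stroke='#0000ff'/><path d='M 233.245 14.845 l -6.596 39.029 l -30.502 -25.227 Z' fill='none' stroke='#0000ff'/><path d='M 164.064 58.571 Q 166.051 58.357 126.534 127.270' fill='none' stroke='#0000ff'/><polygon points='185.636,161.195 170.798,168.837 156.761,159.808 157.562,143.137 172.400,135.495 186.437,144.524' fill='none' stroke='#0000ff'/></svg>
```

(Gcodetools for Inkscape — laser output)
G21
G90
G00 X111.378 Y171.484
M4 S461
G1 X230.453 Y171.484 F1556
G1 X230.453 Y125.711
G1 X111.378 Y125.711
G1 X111.378 Y171.484
M5
G00 X114.949 Y49.707
M4 S461
G1 X50.939 Y163.047 F1556
G1 X175.881 Y33.611
G1 X24.744 Y15.529
G1 X11.615 Y11.597
G1 X135.386 Y10.255
M5
G00 X233.245 Y172.424
M4 S461
G1 X226.649 Y133.395 F1556
G1 X196.147 Y158.622
G1 X233.245 Y172.424
M5
G00 X164.064 Y128.698
M4 S461
G1 X160.777 Y121.160 F1556
G1 X148.267 Y98.260
G1 X126.534 Y59.999
M5
G00 X185.636 Y26.074
M4 S461
G1 X170.798 Y18.432 F1556
G1 X156.761 Y27.461
G1 X157.562 Y44.132
G1 X172.400 Y51.774
G1 X186.437 Y42.745
G1 X185.636 Y26.074
M5
G00 X0.000 Y0.000

viewBox `0 0 245.446 187.269` with mm width/height → 1 unit = 1 mm. Flip: y_m = 187.269 − y_svg.

**Shape 1** — `<rect>` rectangle, stroke `#0000ff` → score (S461, F1556). Machine vertices: (111.378,171.484) → (230.453,171.484) → (230.453,125.711) → (111.378,125.711) → (111.378,171.484). Closed: final G1 returns to the first vertex.

**Shape 2** — `<path>` open polyline, stroke `#0000ff` → score (S461, F1556). Machine vertices: (114.949,49.707) → (50.939,163.047) → (175.881,33.611) → (24.744,15.529) → (11.615,11.597) → (135.386,10.255). Open path.

**Shape 3** — `<path>` regular polygon, stroke `#0000ff` → score (S461, F1556). Machine vertices: (233.245,172.424) → (226.649,133.395) → (196.147,158.622) → (233.245,172.424). Closed: final G1 returns to the first vertex.

**Shape 4** — `<path>` quadratic bezier, stroke `#0000ff` → score (S461, F1556). Control points (SVG): P0=(164.064,58.571), P1=(166.051,58.357), P2=(126.534,127.270); sampled at t=k/3. Machine vertices: (164.064,128.698) → (160.777,121.160) → (148.267,98.260) → (126.534,59.999). Open path.

**Shape 5** — `<polygon>` regular polygon, stroke `#0000ff` → score (S461, F1556). Machine vertices: (185.636,26.074) → (170.798,18.432) → (156.761,27.461) → (157.562,44.132) → (172.400,51.774) → (186.437,42.745) → (185.636,26.074). Closed: final G1 returns to the first vertex.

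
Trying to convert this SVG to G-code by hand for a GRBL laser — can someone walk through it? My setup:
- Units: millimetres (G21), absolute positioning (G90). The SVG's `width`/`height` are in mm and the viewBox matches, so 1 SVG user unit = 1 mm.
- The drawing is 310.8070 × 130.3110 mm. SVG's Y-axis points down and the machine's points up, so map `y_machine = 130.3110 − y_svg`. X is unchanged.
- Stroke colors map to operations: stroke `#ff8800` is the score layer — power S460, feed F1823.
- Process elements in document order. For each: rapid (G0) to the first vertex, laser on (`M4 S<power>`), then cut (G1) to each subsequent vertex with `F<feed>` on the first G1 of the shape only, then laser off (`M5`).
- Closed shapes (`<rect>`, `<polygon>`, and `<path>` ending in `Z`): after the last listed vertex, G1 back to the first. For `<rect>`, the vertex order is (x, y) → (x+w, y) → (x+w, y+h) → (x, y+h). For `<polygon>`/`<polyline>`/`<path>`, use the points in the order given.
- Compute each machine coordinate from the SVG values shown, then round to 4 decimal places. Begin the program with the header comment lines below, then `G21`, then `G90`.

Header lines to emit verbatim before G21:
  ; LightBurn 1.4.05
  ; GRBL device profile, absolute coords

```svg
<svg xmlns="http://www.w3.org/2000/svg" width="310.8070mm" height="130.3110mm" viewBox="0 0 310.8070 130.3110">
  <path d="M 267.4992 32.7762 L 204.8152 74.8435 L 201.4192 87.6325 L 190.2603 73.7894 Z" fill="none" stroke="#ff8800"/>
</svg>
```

; LightBurn 1.4.05
; GRBL device profile, absolute coords
G21
G90
G0 X267.4992 Y97.5348
M4 S460
G1 X204.8152 Y55.4675 F1823
G1 X201.4192 Y42.6785
G1 X190.2603 Y56.5216
G1 X267.4992 Y97.5348
M5

Since the viewBox matches the mm dimensions, user units are millimetres directly. The only transform is the Y-flip y_m = 130.3110 − y_svg.

Shape 1 is a closed polygon drawn with `<path>`. Its stroke #ff8800 means score at S460, F1823. After flipping Y the toolpath is (267.4992,97.5348) → (204.8152,55.4675) → (201.4192,42.6785) → (190.2603,56.5216) → (267.4992,97.5348), returning to the start.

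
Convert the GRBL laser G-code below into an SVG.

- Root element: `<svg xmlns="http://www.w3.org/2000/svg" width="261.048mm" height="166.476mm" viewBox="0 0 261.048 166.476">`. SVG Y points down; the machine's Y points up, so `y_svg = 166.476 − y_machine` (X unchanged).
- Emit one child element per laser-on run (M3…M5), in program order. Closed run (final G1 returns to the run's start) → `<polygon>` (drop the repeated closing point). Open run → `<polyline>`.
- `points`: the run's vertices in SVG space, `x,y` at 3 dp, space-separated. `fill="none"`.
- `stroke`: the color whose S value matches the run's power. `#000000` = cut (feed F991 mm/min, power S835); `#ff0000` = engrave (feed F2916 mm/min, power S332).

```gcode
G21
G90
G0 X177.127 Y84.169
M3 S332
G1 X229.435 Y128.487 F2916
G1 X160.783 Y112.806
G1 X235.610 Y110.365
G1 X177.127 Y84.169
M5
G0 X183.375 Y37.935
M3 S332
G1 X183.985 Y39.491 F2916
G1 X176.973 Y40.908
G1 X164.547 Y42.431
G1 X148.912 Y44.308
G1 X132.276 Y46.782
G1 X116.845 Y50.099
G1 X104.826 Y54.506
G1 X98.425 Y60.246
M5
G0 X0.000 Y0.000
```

<svg xmlns="http://www.w3.org/2000/svg" width="261.048mm" height="166.476mm" viewBox="0 0 261.048 166.476">
  <polygon points="177.127,82.307 229.435,37.989 160.783,53.670 235.610,56.111" fill="none" stroke="#ff0000"/>
  <polyline points="183.375,128.541 183.985,126.985 176.973,125.568 164.547,124.045 148.912,122.168 132.276,119.694 116.845,116.377 104.826,111.970 98.425,106.230" fill="none" stroke="#ff0000"/>
</svg>

Machine Y-up, SVG Y-down with viewBox height 166.476, so y_svg = 166.476 − y_machine; X carries over. Every run uses S332, so all elements get stroke `#ff0000` (engrave).

Run 1: The run returns to its start, so emit a `<polygon>` with points (Y-flipped): 177.127,82.307 229.435,37.989 160.783,53.670 235.610,56.111.

Run 2: The run is open, so emit a `<polyline>` with points (Y-flipped): 183.375,128.541 183.985,126.985 176.973,125.568 164.547,124.045 148.912,122.168 132.276,119.694 116.845,116.377 104.826,111.970 98.425,106.230.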